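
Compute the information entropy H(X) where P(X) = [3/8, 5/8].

H(X) = -Σ p(x) log₂ p(x)
  -3/8 × log₂(3/8) = 0.5306
  -5/8 × log₂(5/8) = 0.4238
H(X) = 0.9544 bits


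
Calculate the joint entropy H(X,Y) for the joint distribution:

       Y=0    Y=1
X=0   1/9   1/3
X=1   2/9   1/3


H(X,Y) = -Σ p(x,y) log₂ p(x,y)
  p(0,0)=1/9: -0.1111 × log₂(0.1111) = 0.3522
  p(0,1)=1/3: -0.3333 × log₂(0.3333) = 0.5283
  p(1,0)=2/9: -0.2222 × log₂(0.2222) = 0.4822
  p(1,1)=1/3: -0.3333 × log₂(0.3333) = 0.5283
H(X,Y) = 1.8911 bits


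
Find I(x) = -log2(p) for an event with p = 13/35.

Information content I(x) = -log₂(p(x))
I = -log₂(13/35) = -log₂(0.3714)
I = 1.4288 bits


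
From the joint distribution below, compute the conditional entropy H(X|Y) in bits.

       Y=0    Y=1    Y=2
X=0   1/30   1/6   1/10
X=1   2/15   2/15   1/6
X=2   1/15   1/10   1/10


H(X|Y) = Σ_y p(y) H(X|Y=y)
  p(Y=0) = 7/30, H(X|Y=0) = 1.3788
  p(Y=1) = 2/5, H(X|Y=1) = 1.5546
  p(Y=2) = 11/30, H(X|Y=2) = 1.5395
H(X|Y) = 0.2333×1.3788 + 0.4000×1.5546 + 0.3667×1.5395 = 1.5080 bits


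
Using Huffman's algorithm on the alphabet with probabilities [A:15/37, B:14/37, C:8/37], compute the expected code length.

Huffman tree construction:
Combine smallest probabilities repeatedly
Resulting codes:
  A: 0 (length 1)
  B: 11 (length 2)
  C: 10 (length 2)
Average length = Σ p(s) × length(s) = 1.5946 bits


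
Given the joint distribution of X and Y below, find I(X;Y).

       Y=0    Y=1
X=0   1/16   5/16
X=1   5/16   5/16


H(X) = 0.9544, H(Y) = 0.9544, H(X,Y) = 1.8232
I(X;Y) = H(X) + H(Y) - H(X,Y) = 0.0857 bits


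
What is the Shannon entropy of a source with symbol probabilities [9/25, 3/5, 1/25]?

H(X) = -Σ p(x) log₂ p(x)
  -9/25 × log₂(9/25) = 0.5306
  -3/5 × log₂(3/5) = 0.4422
  -1/25 × log₂(1/25) = 0.1858
H(X) = 1.1585 bits


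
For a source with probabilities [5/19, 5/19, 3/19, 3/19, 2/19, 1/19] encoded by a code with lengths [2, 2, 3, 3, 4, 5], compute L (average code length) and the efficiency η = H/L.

Average length L = Σ p_i × l_i = 2.6842 bits
Entropy H = 2.4201 bits
Efficiency η = H/L × 100% = 90.16%


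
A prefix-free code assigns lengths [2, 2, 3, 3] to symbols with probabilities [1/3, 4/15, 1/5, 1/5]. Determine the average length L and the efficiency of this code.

Average length L = Σ p_i × l_i = 2.4000 bits
Entropy H = 1.9656 bits
Efficiency η = H/L × 100% = 81.90%


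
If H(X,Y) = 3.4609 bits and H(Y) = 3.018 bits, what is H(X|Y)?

Chain rule: H(X,Y) = H(X|Y) + H(Y)
H(X|Y) = H(X,Y) - H(Y) = 3.4609 - 3.018 = 0.4429 bits


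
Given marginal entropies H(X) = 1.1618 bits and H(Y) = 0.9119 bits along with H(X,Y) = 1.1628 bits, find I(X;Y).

I(X;Y) = H(X) + H(Y) - H(X,Y)
I(X;Y) = 1.1618 + 0.9119 - 1.1628 = 0.9109 bits


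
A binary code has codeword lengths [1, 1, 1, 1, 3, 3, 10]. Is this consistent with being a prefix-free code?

Kraft inequality: Σ 2^(-l_i) ≤ 1 for prefix-free code
Calculating: 2^(-1) + 2^(-1) + 2^(-1) + 2^(-1) + 2^(-3) + 2^(-3) + 2^(-10)
= 0.5 + 0.5 + 0.5 + 0.5 + 0.125 + 0.125 + 0.0009765625
= 2.2510
Since 2.2510 > 1, prefix-free code does not exist


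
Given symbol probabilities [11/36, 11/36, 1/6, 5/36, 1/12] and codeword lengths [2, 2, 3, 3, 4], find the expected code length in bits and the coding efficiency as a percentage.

Average length L = Σ p_i × l_i = 2.4722 bits
Entropy H = 2.1704 bits
Efficiency η = H/L × 100% = 87.79%


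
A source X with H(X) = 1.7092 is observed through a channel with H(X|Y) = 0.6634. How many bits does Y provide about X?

I(X;Y) = H(X) - H(X|Y)
I(X;Y) = 1.7092 - 0.6634 = 1.0458 bits


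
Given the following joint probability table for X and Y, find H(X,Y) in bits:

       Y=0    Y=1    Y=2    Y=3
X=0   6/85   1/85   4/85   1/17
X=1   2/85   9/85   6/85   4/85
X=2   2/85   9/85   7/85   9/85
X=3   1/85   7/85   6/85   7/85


H(X,Y) = -Σ p(x,y) log₂ p(x,y)
  p(0,0)=6/85: -0.0706 × log₂(0.0706) = 0.2700
  p(0,1)=1/85: -0.0118 × log₂(0.0118) = 0.0754
  p(0,2)=4/85: -0.0471 × log₂(0.0471) = 0.2075
  p(0,3)=1/17: -0.0588 × log₂(0.0588) = 0.2404
  p(1,0)=2/85: -0.0235 × log₂(0.0235) = 0.1273
  p(1,1)=9/85: -0.1059 × log₂(0.1059) = 0.3430
  p(1,2)=6/85: -0.0706 × log₂(0.0706) = 0.2700
  p(1,3)=4/85: -0.0471 × log₂(0.0471) = 0.2075
  p(2,0)=2/85: -0.0235 × log₂(0.0235) = 0.1273
  p(2,1)=9/85: -0.1059 × log₂(0.1059) = 0.3430
  p(2,2)=7/85: -0.0824 × log₂(0.0824) = 0.2966
  p(2,3)=9/85: -0.1059 × log₂(0.1059) = 0.3430
  p(3,0)=1/85: -0.0118 × log₂(0.0118) = 0.0754
  p(3,1)=7/85: -0.0824 × log₂(0.0824) = 0.2966
  p(3,2)=6/85: -0.0706 × log₂(0.0706) = 0.2700
  p(3,3)=7/85: -0.0824 × log₂(0.0824) = 0.2966
H(X,Y) = 3.7896 bits


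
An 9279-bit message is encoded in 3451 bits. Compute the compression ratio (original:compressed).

Compression ratio = Original / Compressed
= 9279 / 3451 = 2.69:1


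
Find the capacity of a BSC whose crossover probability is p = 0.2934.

For BSC with error probability p:
C = 1 - H(p) where H(p) is binary entropy
H(0.2934) = -0.2934 × log₂(0.2934) - 0.7066 × log₂(0.7066)
H(p) = 0.8731
C = 1 - 0.8731 = 0.1269 bits/use


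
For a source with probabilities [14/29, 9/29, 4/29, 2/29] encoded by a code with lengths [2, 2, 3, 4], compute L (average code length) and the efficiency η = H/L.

Average length L = Σ p_i × l_i = 2.2759 bits
Entropy H = 1.6914 bits
Efficiency η = H/L × 100% = 74.32%


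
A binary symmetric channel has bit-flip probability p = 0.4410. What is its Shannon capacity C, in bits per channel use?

For BSC with error probability p:
C = 1 - H(p) where H(p) is binary entropy
H(0.4410) = -0.4410 × log₂(0.4410) - 0.5590 × log₂(0.5590)
H(p) = 0.9899
C = 1 - 0.9899 = 0.0101 bits/use


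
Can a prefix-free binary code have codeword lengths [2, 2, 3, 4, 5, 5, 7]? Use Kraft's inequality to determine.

Kraft inequality: Σ 2^(-l_i) ≤ 1 for prefix-free code
Calculating: 2^(-2) + 2^(-2) + 2^(-3) + 2^(-4) + 2^(-5) + 2^(-5) + 2^(-7)
= 0.25 + 0.25 + 0.125 + 0.0625 + 0.03125 + 0.03125 + 0.0078125
= 0.7578
Since 0.7578 ≤ 1, prefix-free code exists


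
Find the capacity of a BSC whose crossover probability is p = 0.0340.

For BSC with error probability p:
C = 1 - H(p) where H(p) is binary entropy
H(0.0340) = -0.0340 × log₂(0.0340) - 0.9660 × log₂(0.9660)
H(p) = 0.2141
C = 1 - 0.2141 = 0.7859 bits/use


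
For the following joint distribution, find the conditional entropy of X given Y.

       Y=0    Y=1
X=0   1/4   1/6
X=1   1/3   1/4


H(X|Y) = Σ_y p(y) H(X|Y=y)
  p(Y=0) = 7/12, H(X|Y=0) = 0.9852
  p(Y=1) = 5/12, H(X|Y=1) = 0.9710
H(X|Y) = 0.5833×0.9852 + 0.4167×0.9710 = 0.9793 bits


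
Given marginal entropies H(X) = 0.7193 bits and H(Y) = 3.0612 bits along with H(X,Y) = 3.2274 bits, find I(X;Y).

I(X;Y) = H(X) + H(Y) - H(X,Y)
I(X;Y) = 0.7193 + 3.0612 - 3.2274 = 0.5531 bits


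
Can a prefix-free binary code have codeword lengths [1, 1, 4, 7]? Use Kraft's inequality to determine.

Kraft inequality: Σ 2^(-l_i) ≤ 1 for prefix-free code
Calculating: 2^(-1) + 2^(-1) + 2^(-4) + 2^(-7)
= 0.5 + 0.5 + 0.0625 + 0.0078125
= 1.0703
Since 1.0703 > 1, prefix-free code does not exist


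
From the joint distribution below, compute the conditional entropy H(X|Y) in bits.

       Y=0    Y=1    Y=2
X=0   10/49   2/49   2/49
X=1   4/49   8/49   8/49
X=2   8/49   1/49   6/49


H(X|Y) = Σ_y p(y) H(X|Y=y)
  p(Y=0) = 22/49, H(X|Y=0) = 1.4949
  p(Y=1) = 11/49, H(X|Y=1) = 1.0958
  p(Y=2) = 16/49, H(X|Y=2) = 1.4056
H(X|Y) = 0.4490×1.4949 + 0.2245×1.0958 + 0.3265×1.4056 = 1.3762 bits


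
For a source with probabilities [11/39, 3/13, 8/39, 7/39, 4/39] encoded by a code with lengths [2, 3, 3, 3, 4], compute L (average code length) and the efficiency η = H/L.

Average length L = Σ p_i × l_i = 2.8205 bits
Entropy H = 2.2537 bits
Efficiency η = H/L × 100% = 79.91%


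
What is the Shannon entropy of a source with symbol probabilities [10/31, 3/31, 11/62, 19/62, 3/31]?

H(X) = -Σ p(x) log₂ p(x)
  -10/31 × log₂(10/31) = 0.5265
  -3/31 × log₂(3/31) = 0.3261
  -11/62 × log₂(11/62) = 0.4426
  -19/62 × log₂(19/62) = 0.5229
  -3/31 × log₂(3/31) = 0.3261
H(X) = 2.1442 bits


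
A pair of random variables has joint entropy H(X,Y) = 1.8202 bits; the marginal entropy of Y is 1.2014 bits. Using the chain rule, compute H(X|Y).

Chain rule: H(X,Y) = H(X|Y) + H(Y)
H(X|Y) = H(X,Y) - H(Y) = 1.8202 - 1.2014 = 0.6188 bits


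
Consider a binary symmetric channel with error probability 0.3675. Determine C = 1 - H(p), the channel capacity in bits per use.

For BSC with error probability p:
C = 1 - H(p) where H(p) is binary entropy
H(0.3675) = -0.3675 × log₂(0.3675) - 0.6325 × log₂(0.6325)
H(p) = 0.9487
C = 1 - 0.9487 = 0.0513 bits/use


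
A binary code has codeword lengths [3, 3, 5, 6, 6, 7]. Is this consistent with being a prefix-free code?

Kraft inequality: Σ 2^(-l_i) ≤ 1 for prefix-free code
Calculating: 2^(-3) + 2^(-3) + 2^(-5) + 2^(-6) + 2^(-6) + 2^(-7)
= 0.125 + 0.125 + 0.03125 + 0.015625 + 0.015625 + 0.0078125
= 0.3203
Since 0.3203 ≤ 1, prefix-free code exists


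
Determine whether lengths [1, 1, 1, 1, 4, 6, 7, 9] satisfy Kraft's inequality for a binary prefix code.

Kraft inequality: Σ 2^(-l_i) ≤ 1 for prefix-free code
Calculating: 2^(-1) + 2^(-1) + 2^(-1) + 2^(-1) + 2^(-4) + 2^(-6) + 2^(-7) + 2^(-9)
= 0.5 + 0.5 + 0.5 + 0.5 + 0.0625 + 0.015625 + 0.0078125 + 0.001953125
= 2.0879
Since 2.0879 > 1, prefix-free code does not exist


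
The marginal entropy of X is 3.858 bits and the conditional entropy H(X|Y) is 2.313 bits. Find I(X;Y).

I(X;Y) = H(X) - H(X|Y)
I(X;Y) = 3.858 - 2.313 = 1.545 bits


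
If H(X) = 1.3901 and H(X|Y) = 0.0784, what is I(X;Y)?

I(X;Y) = H(X) - H(X|Y)
I(X;Y) = 1.3901 - 0.0784 = 1.3117 bits


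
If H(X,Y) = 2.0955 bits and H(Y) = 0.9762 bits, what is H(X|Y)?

Chain rule: H(X,Y) = H(X|Y) + H(Y)
H(X|Y) = H(X,Y) - H(Y) = 2.0955 - 0.9762 = 1.1193 bits


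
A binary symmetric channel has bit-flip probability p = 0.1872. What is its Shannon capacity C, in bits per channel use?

For BSC with error probability p:
C = 1 - H(p) where H(p) is binary entropy
H(0.1872) = -0.1872 × log₂(0.1872) - 0.8128 × log₂(0.8128)
H(p) = 0.6956
C = 1 - 0.6956 = 0.3044 bits/use


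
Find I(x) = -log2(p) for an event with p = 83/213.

Information content I(x) = -log₂(p(x))
I = -log₂(83/213) = -log₂(0.3897)
I = 1.3597 bits


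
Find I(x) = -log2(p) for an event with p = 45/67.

Information content I(x) = -log₂(p(x))
I = -log₂(45/67) = -log₂(0.6716)
I = 0.5742 bits


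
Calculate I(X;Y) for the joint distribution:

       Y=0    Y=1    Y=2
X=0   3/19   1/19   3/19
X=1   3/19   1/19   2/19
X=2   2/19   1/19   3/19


H(X) = 1.5810, H(Y) = 1.4714, H(X,Y) = 3.0364
I(X;Y) = H(X) + H(Y) - H(X,Y) = 0.0160 bits


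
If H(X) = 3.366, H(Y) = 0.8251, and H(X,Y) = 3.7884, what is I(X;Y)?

I(X;Y) = H(X) + H(Y) - H(X,Y)
I(X;Y) = 3.366 + 0.8251 - 3.7884 = 0.4027 bits


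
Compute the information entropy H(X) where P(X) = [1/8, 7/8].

H(X) = -Σ p(x) log₂ p(x)
  -1/8 × log₂(1/8) = 0.3750
  -7/8 × log₂(7/8) = 0.1686
H(X) = 0.5436 bits


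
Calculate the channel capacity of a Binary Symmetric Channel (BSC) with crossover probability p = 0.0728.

For BSC with error probability p:
C = 1 - H(p) where H(p) is binary entropy
H(0.0728) = -0.0728 × log₂(0.0728) - 0.9272 × log₂(0.9272)
H(p) = 0.3763
C = 1 - 0.3763 = 0.6237 bits/use


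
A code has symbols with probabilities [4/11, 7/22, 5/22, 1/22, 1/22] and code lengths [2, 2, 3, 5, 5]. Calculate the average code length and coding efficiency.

Average length L = Σ p_i × l_i = 2.5000 bits
Entropy H = 1.9476 bits
Efficiency η = H/L × 100% = 77.90%


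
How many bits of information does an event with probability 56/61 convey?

Information content I(x) = -log₂(p(x))
I = -log₂(56/61) = -log₂(0.9180)
I = 0.1234 bits


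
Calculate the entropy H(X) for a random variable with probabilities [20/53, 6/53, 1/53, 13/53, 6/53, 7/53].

H(X) = -Σ p(x) log₂ p(x)
  -20/53 × log₂(20/53) = 0.5306
  -6/53 × log₂(6/53) = 0.3558
  -1/53 × log₂(1/53) = 0.1081
  -13/53 × log₂(13/53) = 0.4973
  -6/53 × log₂(6/53) = 0.3558
  -7/53 × log₂(7/53) = 0.3857
H(X) = 2.2333 bits


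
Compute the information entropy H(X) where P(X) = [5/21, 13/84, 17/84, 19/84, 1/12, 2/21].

H(X) = -Σ p(x) log₂ p(x)
  -5/21 × log₂(5/21) = 0.4929
  -13/84 × log₂(13/84) = 0.4166
  -17/84 × log₂(17/84) = 0.4665
  -19/84 × log₂(19/84) = 0.4850
  -1/12 × log₂(1/12) = 0.2987
  -2/21 × log₂(2/21) = 0.3231
H(X) = 2.4829 bits


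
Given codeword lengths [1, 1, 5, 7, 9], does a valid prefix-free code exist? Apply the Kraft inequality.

Kraft inequality: Σ 2^(-l_i) ≤ 1 for prefix-free code
Calculating: 2^(-1) + 2^(-1) + 2^(-5) + 2^(-7) + 2^(-9)
= 0.5 + 0.5 + 0.03125 + 0.0078125 + 0.001953125
= 1.0410
Since 1.0410 > 1, prefix-free code does not exist


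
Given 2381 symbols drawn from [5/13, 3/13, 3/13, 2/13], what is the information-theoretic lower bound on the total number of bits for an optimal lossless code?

Entropy H = 1.9220 bits/symbol
Minimum bits = H × n = 1.9220 × 2381
= 4576.34 bits


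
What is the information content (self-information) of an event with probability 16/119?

Information content I(x) = -log₂(p(x))
I = -log₂(16/119) = -log₂(0.1345)
I = 2.8948 bits


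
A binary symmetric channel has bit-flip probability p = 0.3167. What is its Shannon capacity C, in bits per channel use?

For BSC with error probability p:
C = 1 - H(p) where H(p) is binary entropy
H(0.3167) = -0.3167 × log₂(0.3167) - 0.6833 × log₂(0.6833)
H(p) = 0.9008
C = 1 - 0.9008 = 0.0992 bits/use


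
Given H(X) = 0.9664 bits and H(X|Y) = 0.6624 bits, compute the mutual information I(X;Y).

I(X;Y) = H(X) - H(X|Y)
I(X;Y) = 0.9664 - 0.6624 = 0.304 bits


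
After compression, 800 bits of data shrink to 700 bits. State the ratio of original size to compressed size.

Compression ratio = Original / Compressed
= 800 / 700 = 1.14:1


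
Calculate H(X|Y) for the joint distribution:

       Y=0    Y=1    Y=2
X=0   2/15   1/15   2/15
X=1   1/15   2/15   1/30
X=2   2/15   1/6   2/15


H(X|Y) = Σ_y p(y) H(X|Y=y)
  p(Y=0) = 1/3, H(X|Y=0) = 1.5219
  p(Y=1) = 11/30, H(X|Y=1) = 1.4949
  p(Y=2) = 3/10, H(X|Y=2) = 1.3921
H(X|Y) = 0.3333×1.5219 + 0.3667×1.4949 + 0.3000×1.3921 = 1.4731 bits


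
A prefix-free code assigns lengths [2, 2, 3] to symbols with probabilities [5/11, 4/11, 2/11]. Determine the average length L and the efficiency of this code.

Average length L = Σ p_i × l_i = 2.1818 bits
Entropy H = 1.4949 bits
Efficiency η = H/L × 100% = 68.52%


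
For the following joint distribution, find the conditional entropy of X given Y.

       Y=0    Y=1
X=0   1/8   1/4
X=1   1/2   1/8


H(X|Y) = Σ_y p(y) H(X|Y=y)
  p(Y=0) = 5/8, H(X|Y=0) = 0.7219
  p(Y=1) = 3/8, H(X|Y=1) = 0.9183
H(X|Y) = 0.6250×0.7219 + 0.3750×0.9183 = 0.7956 bits


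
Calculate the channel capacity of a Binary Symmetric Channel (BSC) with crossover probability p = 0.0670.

For BSC with error probability p:
C = 1 - H(p) where H(p) is binary entropy
H(0.0670) = -0.0670 × log₂(0.0670) - 0.9330 × log₂(0.9330)
H(p) = 0.3546
C = 1 - 0.3546 = 0.6454 bits/use


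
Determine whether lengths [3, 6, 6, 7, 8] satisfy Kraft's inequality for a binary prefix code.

Kraft inequality: Σ 2^(-l_i) ≤ 1 for prefix-free code
Calculating: 2^(-3) + 2^(-6) + 2^(-6) + 2^(-7) + 2^(-8)
= 0.125 + 0.015625 + 0.015625 + 0.0078125 + 0.00390625
= 0.1680
Since 0.1680 ≤ 1, prefix-free code exists


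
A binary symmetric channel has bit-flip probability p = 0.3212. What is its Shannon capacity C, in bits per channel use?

For BSC with error probability p:
C = 1 - H(p) where H(p) is binary entropy
H(0.3212) = -0.3212 × log₂(0.3212) - 0.6788 × log₂(0.6788)
H(p) = 0.9057
C = 1 - 0.9057 = 0.0943 bits/use


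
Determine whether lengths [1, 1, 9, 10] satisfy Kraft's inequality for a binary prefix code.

Kraft inequality: Σ 2^(-l_i) ≤ 1 for prefix-free code
Calculating: 2^(-1) + 2^(-1) + 2^(-9) + 2^(-10)
= 0.5 + 0.5 + 0.001953125 + 0.0009765625
= 1.0029
Since 1.0029 > 1, prefix-free code does not exist


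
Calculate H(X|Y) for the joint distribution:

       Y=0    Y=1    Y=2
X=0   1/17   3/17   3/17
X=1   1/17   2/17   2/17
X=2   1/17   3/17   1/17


H(X|Y) = Σ_y p(y) H(X|Y=y)
  p(Y=0) = 3/17, H(X|Y=0) = 1.5850
  p(Y=1) = 8/17, H(X|Y=1) = 1.5613
  p(Y=2) = 6/17, H(X|Y=2) = 1.4591
H(X|Y) = 0.1765×1.5850 + 0.4706×1.5613 + 0.3529×1.4591 = 1.5294 bits


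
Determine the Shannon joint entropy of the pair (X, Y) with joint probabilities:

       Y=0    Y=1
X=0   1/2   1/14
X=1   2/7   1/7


H(X,Y) = -Σ p(x,y) log₂ p(x,y)
  p(0,0)=1/2: -0.5000 × log₂(0.5000) = 0.5000
  p(0,1)=1/14: -0.0714 × log₂(0.0714) = 0.2720
  p(1,0)=2/7: -0.2857 × log₂(0.2857) = 0.5164
  p(1,1)=1/7: -0.1429 × log₂(0.1429) = 0.4011
H(X,Y) = 1.6894 bits


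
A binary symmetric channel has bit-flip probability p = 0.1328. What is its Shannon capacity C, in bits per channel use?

For BSC with error probability p:
C = 1 - H(p) where H(p) is binary entropy
H(0.1328) = -0.1328 × log₂(0.1328) - 0.8672 × log₂(0.8672)
H(p) = 0.5651
C = 1 - 0.5651 = 0.4349 bits/use


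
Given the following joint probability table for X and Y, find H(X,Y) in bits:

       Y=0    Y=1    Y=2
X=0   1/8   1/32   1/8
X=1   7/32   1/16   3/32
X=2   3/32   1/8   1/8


H(X,Y) = -Σ p(x,y) log₂ p(x,y)
  p(0,0)=1/8: -0.1250 × log₂(0.1250) = 0.3750
  p(0,1)=1/32: -0.0312 × log₂(0.0312) = 0.1562
  p(0,2)=1/8: -0.1250 × log₂(0.1250) = 0.3750
  p(1,0)=7/32: -0.2188 × log₂(0.2188) = 0.4796
  p(1,1)=1/16: -0.0625 × log₂(0.0625) = 0.2500
  p(1,2)=3/32: -0.0938 × log₂(0.0938) = 0.3202
  p(2,0)=3/32: -0.0938 × log₂(0.0938) = 0.3202
  p(2,1)=1/8: -0.1250 × log₂(0.1250) = 0.3750
  p(2,2)=1/8: -0.1250 × log₂(0.1250) = 0.3750
H(X,Y) = 3.0262 bits


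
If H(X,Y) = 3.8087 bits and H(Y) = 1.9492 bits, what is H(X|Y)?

Chain rule: H(X,Y) = H(X|Y) + H(Y)
H(X|Y) = H(X,Y) - H(Y) = 3.8087 - 1.9492 = 1.8595 bits


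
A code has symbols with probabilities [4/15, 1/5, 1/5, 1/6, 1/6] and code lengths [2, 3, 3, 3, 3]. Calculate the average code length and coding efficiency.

Average length L = Σ p_i × l_i = 2.7333 bits
Entropy H = 2.2989 bits
Efficiency η = H/L × 100% = 84.11%


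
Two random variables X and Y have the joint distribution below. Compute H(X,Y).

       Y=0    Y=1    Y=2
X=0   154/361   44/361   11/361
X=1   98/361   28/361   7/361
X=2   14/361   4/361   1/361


H(X,Y) = -Σ p(x,y) log₂ p(x,y)
  p(0,0)=154/361: -0.4266 × log₂(0.4266) = 0.5243
  p(0,1)=44/361: -0.1219 × log₂(0.1219) = 0.3701
  p(0,2)=11/361: -0.0305 × log₂(0.0305) = 0.1535
  p(1,0)=98/361: -0.2715 × log₂(0.2715) = 0.5107
  p(1,1)=28/361: -0.0776 × log₂(0.0776) = 0.2861
  p(1,2)=7/361: -0.0194 × log₂(0.0194) = 0.1103
  p(2,0)=14/361: -0.0388 × log₂(0.0388) = 0.1818
  p(2,1)=4/361: -0.0111 × log₂(0.0111) = 0.0720
  p(2,2)=1/361: -0.0028 × log₂(0.0028) = 0.0235
H(X,Y) = 2.2323 bits


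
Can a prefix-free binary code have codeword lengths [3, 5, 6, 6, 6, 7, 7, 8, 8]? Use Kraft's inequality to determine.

Kraft inequality: Σ 2^(-l_i) ≤ 1 for prefix-free code
Calculating: 2^(-3) + 2^(-5) + 2^(-6) + 2^(-6) + 2^(-6) + 2^(-7) + 2^(-7) + 2^(-8) + 2^(-8)
= 0.125 + 0.03125 + 0.015625 + 0.015625 + 0.015625 + 0.0078125 + 0.0078125 + 0.00390625 + 0.00390625
= 0.2266
Since 0.2266 ≤ 1, prefix-free code exists


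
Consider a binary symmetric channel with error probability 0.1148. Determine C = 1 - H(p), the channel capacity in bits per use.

For BSC with error probability p:
C = 1 - H(p) where H(p) is binary entropy
H(0.1148) = -0.1148 × log₂(0.1148) - 0.8852 × log₂(0.8852)
H(p) = 0.5142
C = 1 - 0.5142 = 0.4858 bits/use


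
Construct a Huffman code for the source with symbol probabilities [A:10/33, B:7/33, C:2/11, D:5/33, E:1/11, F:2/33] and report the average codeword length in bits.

Huffman tree construction:
Combine smallest probabilities repeatedly
Resulting codes:
  A: 10 (length 2)
  B: 01 (length 2)
  C: 00 (length 2)
  D: 110 (length 3)
  E: 1111 (length 4)
  F: 1110 (length 4)
Average length = Σ p(s) × length(s) = 2.4545 bits


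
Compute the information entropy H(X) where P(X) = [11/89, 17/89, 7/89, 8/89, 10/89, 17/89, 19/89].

H(X) = -Σ p(x) log₂ p(x)
  -11/89 × log₂(11/89) = 0.3728
  -17/89 × log₂(17/89) = 0.4562
  -7/89 × log₂(7/89) = 0.2885
  -8/89 × log₂(8/89) = 0.3124
  -10/89 × log₂(10/89) = 0.3544
  -17/89 × log₂(17/89) = 0.4562
  -19/89 × log₂(19/89) = 0.4756
H(X) = 2.7161 bits


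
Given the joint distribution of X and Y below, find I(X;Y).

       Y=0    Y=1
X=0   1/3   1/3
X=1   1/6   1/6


H(X) = 0.9183, H(Y) = 1.0000, H(X,Y) = 1.9183
I(X;Y) = H(X) + H(Y) - H(X,Y) = 0.0000 bits


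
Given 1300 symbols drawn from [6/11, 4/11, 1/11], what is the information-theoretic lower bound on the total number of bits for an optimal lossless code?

Entropy H = 1.3222 bits/symbol
Minimum bits = H × n = 1.3222 × 1300
= 1718.83 bits


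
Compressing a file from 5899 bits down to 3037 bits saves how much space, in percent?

Space savings = (1 - Compressed/Original) × 100%
= (1 - 3037/5899) × 100%
= 48.52%


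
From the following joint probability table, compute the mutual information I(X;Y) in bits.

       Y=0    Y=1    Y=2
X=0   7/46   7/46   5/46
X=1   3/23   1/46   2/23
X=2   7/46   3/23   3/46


H(X) = 1.5504, H(Y) = 1.5505, H(X,Y) = 3.0379
I(X;Y) = H(X) + H(Y) - H(X,Y) = 0.0630 bits


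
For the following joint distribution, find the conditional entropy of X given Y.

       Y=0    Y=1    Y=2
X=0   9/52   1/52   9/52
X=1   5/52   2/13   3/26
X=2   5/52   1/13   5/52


H(X|Y) = Σ_y p(y) H(X|Y=y)
  p(Y=0) = 19/52, H(X|Y=0) = 1.5243
  p(Y=1) = 1/4, H(X|Y=1) = 1.2389
  p(Y=2) = 5/13, H(X|Y=2) = 1.5395
H(X|Y) = 0.3654×1.5243 + 0.2500×1.2389 + 0.3846×1.5395 = 1.4588 bits


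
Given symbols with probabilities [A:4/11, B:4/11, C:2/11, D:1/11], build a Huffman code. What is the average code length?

Huffman tree construction:
Combine smallest probabilities repeatedly
Resulting codes:
  A: 11 (length 2)
  B: 0 (length 1)
  C: 101 (length 3)
  D: 100 (length 3)
Average length = Σ p(s) × length(s) = 1.9091 bits


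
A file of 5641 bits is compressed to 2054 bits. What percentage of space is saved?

Space savings = (1 - Compressed/Original) × 100%
= (1 - 2054/5641) × 100%
= 63.59%


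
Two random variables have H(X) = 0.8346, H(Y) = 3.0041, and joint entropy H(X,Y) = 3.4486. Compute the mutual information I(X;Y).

I(X;Y) = H(X) + H(Y) - H(X,Y)
I(X;Y) = 0.8346 + 3.0041 - 3.4486 = 0.3901 bits


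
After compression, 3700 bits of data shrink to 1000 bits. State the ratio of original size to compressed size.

Compression ratio = Original / Compressed
= 3700 / 1000 = 3.70:1


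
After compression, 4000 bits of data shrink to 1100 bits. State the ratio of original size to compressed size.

Compression ratio = Original / Compressed
= 4000 / 1100 = 3.64:1


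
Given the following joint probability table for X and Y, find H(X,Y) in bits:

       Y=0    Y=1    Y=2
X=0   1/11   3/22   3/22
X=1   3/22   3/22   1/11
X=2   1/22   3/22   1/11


H(X,Y) = -Σ p(x,y) log₂ p(x,y)
  p(0,0)=1/11: -0.0909 × log₂(0.0909) = 0.3145
  p(0,1)=3/22: -0.1364 × log₂(0.1364) = 0.3920
  p(0,2)=3/22: -0.1364 × log₂(0.1364) = 0.3920
  p(1,0)=3/22: -0.1364 × log₂(0.1364) = 0.3920
  p(1,1)=3/22: -0.1364 × log₂(0.1364) = 0.3920
  p(1,2)=1/11: -0.0909 × log₂(0.0909) = 0.3145
  p(2,0)=1/22: -0.0455 × log₂(0.0455) = 0.2027
  p(2,1)=3/22: -0.1364 × log₂(0.1364) = 0.3920
  p(2,2)=1/11: -0.0909 × log₂(0.0909) = 0.3145
H(X,Y) = 3.1060 bits


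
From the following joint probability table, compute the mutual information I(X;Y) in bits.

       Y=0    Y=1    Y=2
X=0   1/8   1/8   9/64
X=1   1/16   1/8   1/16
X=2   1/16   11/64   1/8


H(X) = 1.5603, H(Y) = 1.5528, H(X,Y) = 3.0846
I(X;Y) = H(X) + H(Y) - H(X,Y) = 0.0285 bits


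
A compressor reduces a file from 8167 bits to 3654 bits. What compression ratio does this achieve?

Compression ratio = Original / Compressed
= 8167 / 3654 = 2.24:1


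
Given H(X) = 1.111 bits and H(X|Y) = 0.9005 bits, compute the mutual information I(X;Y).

I(X;Y) = H(X) - H(X|Y)
I(X;Y) = 1.111 - 0.9005 = 0.2105 bits


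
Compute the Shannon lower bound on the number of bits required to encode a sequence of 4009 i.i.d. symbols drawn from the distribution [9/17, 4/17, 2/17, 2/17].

Entropy H = 1.7034 bits/symbol
Minimum bits = H × n = 1.7034 × 4009
= 6828.87 bits


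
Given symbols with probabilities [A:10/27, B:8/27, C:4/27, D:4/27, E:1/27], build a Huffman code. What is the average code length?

Huffman tree construction:
Combine smallest probabilities repeatedly
Resulting codes:
  A: 0 (length 1)
  B: 10 (length 2)
  C: 1111 (length 4)
  D: 110 (length 3)
  E: 1110 (length 4)
Average length = Σ p(s) × length(s) = 2.1481 bits


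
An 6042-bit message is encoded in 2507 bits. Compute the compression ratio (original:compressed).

Compression ratio = Original / Compressed
= 6042 / 2507 = 2.41:1


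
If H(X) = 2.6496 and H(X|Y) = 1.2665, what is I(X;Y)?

I(X;Y) = H(X) - H(X|Y)
I(X;Y) = 2.6496 - 1.2665 = 1.3831 bits


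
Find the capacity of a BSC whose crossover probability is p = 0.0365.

For BSC with error probability p:
C = 1 - H(p) where H(p) is binary entropy
H(0.0365) = -0.0365 × log₂(0.0365) - 0.9635 × log₂(0.9635)
H(p) = 0.2260
C = 1 - 0.2260 = 0.7740 bits/use


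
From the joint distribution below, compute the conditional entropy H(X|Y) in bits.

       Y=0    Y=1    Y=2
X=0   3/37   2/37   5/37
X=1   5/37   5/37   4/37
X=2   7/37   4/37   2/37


H(X|Y) = Σ_y p(y) H(X|Y=y)
  p(Y=0) = 15/37, H(X|Y=0) = 1.5058
  p(Y=1) = 11/37, H(X|Y=1) = 1.4949
  p(Y=2) = 11/37, H(X|Y=2) = 1.4949
H(X|Y) = 0.4054×1.5058 + 0.2973×1.4949 + 0.2973×1.4949 = 1.4993 bits


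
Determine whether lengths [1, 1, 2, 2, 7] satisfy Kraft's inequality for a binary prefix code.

Kraft inequality: Σ 2^(-l_i) ≤ 1 for prefix-free code
Calculating: 2^(-1) + 2^(-1) + 2^(-2) + 2^(-2) + 2^(-7)
= 0.5 + 0.5 + 0.25 + 0.25 + 0.0078125
= 1.5078
Since 1.5078 > 1, prefix-free code does not exist


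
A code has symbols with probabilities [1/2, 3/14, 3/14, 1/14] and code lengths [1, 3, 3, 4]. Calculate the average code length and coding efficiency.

Average length L = Σ p_i × l_i = 2.0714 bits
Entropy H = 1.7244 bits
Efficiency η = H/L × 100% = 83.25%


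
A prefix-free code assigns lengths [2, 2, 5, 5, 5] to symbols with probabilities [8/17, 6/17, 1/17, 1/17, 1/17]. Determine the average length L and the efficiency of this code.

Average length L = Σ p_i × l_i = 2.5294 bits
Entropy H = 1.7634 bits
Efficiency η = H/L × 100% = 69.71%


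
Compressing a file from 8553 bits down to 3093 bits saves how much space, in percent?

Space savings = (1 - Compressed/Original) × 100%
= (1 - 3093/8553) × 100%
= 63.84%


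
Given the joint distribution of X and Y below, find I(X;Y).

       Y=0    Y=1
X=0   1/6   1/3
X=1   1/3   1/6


H(X) = 1.0000, H(Y) = 1.0000, H(X,Y) = 1.9183
I(X;Y) = H(X) + H(Y) - H(X,Y) = 0.0817 bits


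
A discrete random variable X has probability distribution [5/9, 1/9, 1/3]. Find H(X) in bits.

H(X) = -Σ p(x) log₂ p(x)
  -5/9 × log₂(5/9) = 0.4711
  -1/9 × log₂(1/9) = 0.3522
  -1/3 × log₂(1/3) = 0.5283
H(X) = 1.3516 bits


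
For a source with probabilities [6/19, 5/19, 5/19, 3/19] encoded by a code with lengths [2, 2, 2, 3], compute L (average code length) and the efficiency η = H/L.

Average length L = Σ p_i × l_i = 2.1579 bits
Entropy H = 1.9593 bits
Efficiency η = H/L × 100% = 90.80%


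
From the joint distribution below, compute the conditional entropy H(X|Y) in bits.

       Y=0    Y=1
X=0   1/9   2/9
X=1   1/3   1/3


H(X|Y) = Σ_y p(y) H(X|Y=y)
  p(Y=0) = 4/9, H(X|Y=0) = 0.8113
  p(Y=1) = 5/9, H(X|Y=1) = 0.9710
H(X|Y) = 0.4444×0.8113 + 0.5556×0.9710 = 0.9000 bits


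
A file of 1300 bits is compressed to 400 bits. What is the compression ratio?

Compression ratio = Original / Compressed
= 1300 / 400 = 3.25:1


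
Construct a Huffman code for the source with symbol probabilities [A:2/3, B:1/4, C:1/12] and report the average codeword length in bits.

Huffman tree construction:
Combine smallest probabilities repeatedly
Resulting codes:
  A: 1 (length 1)
  B: 01 (length 2)
  C: 00 (length 2)
Average length = Σ p(s) × length(s) = 1.3333 bits


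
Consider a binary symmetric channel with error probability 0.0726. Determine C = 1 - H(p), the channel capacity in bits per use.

For BSC with error probability p:
C = 1 - H(p) where H(p) is binary entropy
H(0.0726) = -0.0726 × log₂(0.0726) - 0.9274 × log₂(0.9274)
H(p) = 0.3756
C = 1 - 0.3756 = 0.6244 bits/use


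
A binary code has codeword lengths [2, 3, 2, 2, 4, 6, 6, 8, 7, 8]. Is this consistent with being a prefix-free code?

Kraft inequality: Σ 2^(-l_i) ≤ 1 for prefix-free code
Calculating: 2^(-2) + 2^(-3) + 2^(-2) + 2^(-2) + 2^(-4) + 2^(-6) + 2^(-6) + 2^(-8) + 2^(-7) + 2^(-8)
= 0.25 + 0.125 + 0.25 + 0.25 + 0.0625 + 0.015625 + 0.015625 + 0.00390625 + 0.0078125 + 0.00390625
= 0.9844
Since 0.9844 ≤ 1, prefix-free code exists


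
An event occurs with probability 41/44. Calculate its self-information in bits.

Information content I(x) = -log₂(p(x))
I = -log₂(41/44) = -log₂(0.9318)
I = 0.1019 bits


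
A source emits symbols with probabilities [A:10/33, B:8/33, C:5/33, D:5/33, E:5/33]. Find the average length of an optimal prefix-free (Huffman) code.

Huffman tree construction:
Combine smallest probabilities repeatedly
Resulting codes:
  A: 10 (length 2)
  B: 01 (length 2)
  C: 110 (length 3)
  D: 111 (length 3)
  E: 00 (length 2)
Average length = Σ p(s) × length(s) = 2.3030 bits


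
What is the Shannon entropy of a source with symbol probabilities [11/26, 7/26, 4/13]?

H(X) = -Σ p(x) log₂ p(x)
  -11/26 × log₂(11/26) = 0.5250
  -7/26 × log₂(7/26) = 0.5097
  -4/13 × log₂(4/13) = 0.5232
H(X) = 1.5579 bits


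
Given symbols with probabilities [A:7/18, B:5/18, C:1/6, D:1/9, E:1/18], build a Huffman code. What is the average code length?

Huffman tree construction:
Combine smallest probabilities repeatedly
Resulting codes:
  A: 0 (length 1)
  B: 10 (length 2)
  C: 110 (length 3)
  D: 1111 (length 4)
  E: 1110 (length 4)
Average length = Σ p(s) × length(s) = 2.1111 bits


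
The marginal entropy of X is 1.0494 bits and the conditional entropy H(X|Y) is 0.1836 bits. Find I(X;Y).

I(X;Y) = H(X) - H(X|Y)
I(X;Y) = 1.0494 - 0.1836 = 0.8658 bits


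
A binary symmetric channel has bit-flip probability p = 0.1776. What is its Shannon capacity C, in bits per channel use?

For BSC with error probability p:
C = 1 - H(p) where H(p) is binary entropy
H(0.1776) = -0.1776 × log₂(0.1776) - 0.8224 × log₂(0.8224)
H(p) = 0.6748
C = 1 - 0.6748 = 0.3252 bits/use


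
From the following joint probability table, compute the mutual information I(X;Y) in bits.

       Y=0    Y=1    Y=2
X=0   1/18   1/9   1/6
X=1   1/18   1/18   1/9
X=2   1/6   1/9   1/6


H(X) = 1.5305, H(Y) = 1.5466, H(X,Y) = 3.0441
I(X;Y) = H(X) + H(Y) - H(X,Y) = 0.0330 bits


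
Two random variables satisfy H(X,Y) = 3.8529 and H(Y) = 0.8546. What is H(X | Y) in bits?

Chain rule: H(X,Y) = H(X|Y) + H(Y)
H(X|Y) = H(X,Y) - H(Y) = 3.8529 - 0.8546 = 2.9983 bits


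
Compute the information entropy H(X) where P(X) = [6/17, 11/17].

H(X) = -Σ p(x) log₂ p(x)
  -6/17 × log₂(6/17) = 0.5303
  -11/17 × log₂(11/17) = 0.4064
H(X) = 0.9367 bits


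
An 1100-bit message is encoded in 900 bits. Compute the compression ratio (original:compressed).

Compression ratio = Original / Compressed
= 1100 / 900 = 1.22:1


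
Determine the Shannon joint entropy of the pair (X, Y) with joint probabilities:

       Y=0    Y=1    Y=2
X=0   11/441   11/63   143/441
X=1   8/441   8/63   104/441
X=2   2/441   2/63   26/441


H(X,Y) = -Σ p(x,y) log₂ p(x,y)
  p(0,0)=11/441: -0.0249 × log₂(0.0249) = 0.1328
  p(0,1)=11/63: -0.1746 × log₂(0.1746) = 0.4396
  p(0,2)=143/441: -0.3243 × log₂(0.3243) = 0.5269
  p(1,0)=8/441: -0.0181 × log₂(0.0181) = 0.1049
  p(1,1)=8/63: -0.1270 × log₂(0.1270) = 0.3781
  p(1,2)=104/441: -0.2358 × log₂(0.2358) = 0.4915
  p(2,0)=2/441: -0.0045 × log₂(0.0045) = 0.0353
  p(2,1)=2/63: -0.0317 × log₂(0.0317) = 0.1580
  p(2,2)=26/441: -0.0590 × log₂(0.0590) = 0.2408
H(X,Y) = 2.5079 bits


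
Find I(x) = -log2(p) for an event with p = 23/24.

Information content I(x) = -log₂(p(x))
I = -log₂(23/24) = -log₂(0.9583)
I = 0.0614 bits


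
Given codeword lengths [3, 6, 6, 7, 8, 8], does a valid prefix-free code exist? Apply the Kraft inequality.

Kraft inequality: Σ 2^(-l_i) ≤ 1 for prefix-free code
Calculating: 2^(-3) + 2^(-6) + 2^(-6) + 2^(-7) + 2^(-8) + 2^(-8)
= 0.125 + 0.015625 + 0.015625 + 0.0078125 + 0.00390625 + 0.00390625
= 0.1719
Since 0.1719 ≤ 1, prefix-free code exists


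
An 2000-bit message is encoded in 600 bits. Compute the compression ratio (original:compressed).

Compression ratio = Original / Compressed
= 2000 / 600 = 3.33:1


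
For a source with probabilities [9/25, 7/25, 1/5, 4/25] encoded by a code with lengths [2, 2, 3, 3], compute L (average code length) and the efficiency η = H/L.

Average length L = Σ p_i × l_i = 2.3600 bits
Entropy H = 1.9322 bits
Efficiency η = H/L × 100% = 81.87%


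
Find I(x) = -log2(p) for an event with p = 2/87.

Information content I(x) = -log₂(p(x))
I = -log₂(2/87) = -log₂(0.0230)
I = 5.4429 bits


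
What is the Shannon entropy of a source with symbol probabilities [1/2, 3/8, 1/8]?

H(X) = -Σ p(x) log₂ p(x)
  -1/2 × log₂(1/2) = 0.5000
  -3/8 × log₂(3/8) = 0.5306
  -1/8 × log₂(1/8) = 0.3750
H(X) = 1.4056 bits


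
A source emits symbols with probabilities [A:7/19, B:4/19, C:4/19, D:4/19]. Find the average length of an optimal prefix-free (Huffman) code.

Huffman tree construction:
Combine smallest probabilities repeatedly
Resulting codes:
  A: 11 (length 2)
  B: 00 (length 2)
  C: 01 (length 2)
  D: 10 (length 2)
Average length = Σ p(s) × length(s) = 2.0000 bits


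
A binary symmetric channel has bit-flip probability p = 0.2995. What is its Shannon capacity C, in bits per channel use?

For BSC with error probability p:
C = 1 - H(p) where H(p) is binary entropy
H(0.2995) = -0.2995 × log₂(0.2995) - 0.7005 × log₂(0.7005)
H(p) = 0.8807
C = 1 - 0.8807 = 0.1193 bits/use


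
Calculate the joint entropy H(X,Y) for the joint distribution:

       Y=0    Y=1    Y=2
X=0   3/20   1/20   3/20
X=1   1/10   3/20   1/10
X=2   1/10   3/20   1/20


H(X,Y) = -Σ p(x,y) log₂ p(x,y)
  p(0,0)=3/20: -0.1500 × log₂(0.1500) = 0.4105
  p(0,1)=1/20: -0.0500 × log₂(0.0500) = 0.2161
  p(0,2)=3/20: -0.1500 × log₂(0.1500) = 0.4105
  p(1,0)=1/10: -0.1000 × log₂(0.1000) = 0.3322
  p(1,1)=3/20: -0.1500 × log₂(0.1500) = 0.4105
  p(1,2)=1/10: -0.1000 × log₂(0.1000) = 0.3322
  p(2,0)=1/10: -0.1000 × log₂(0.1000) = 0.3322
  p(2,1)=3/20: -0.1500 × log₂(0.1500) = 0.4105
  p(2,2)=1/20: -0.0500 × log₂(0.0500) = 0.2161
H(X,Y) = 3.0710 bits


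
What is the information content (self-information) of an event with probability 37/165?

Information content I(x) = -log₂(p(x))
I = -log₂(37/165) = -log₂(0.2242)
I = 2.1569 bits


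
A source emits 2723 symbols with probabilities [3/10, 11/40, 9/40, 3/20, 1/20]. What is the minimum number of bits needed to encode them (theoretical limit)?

Entropy H = 2.1441 bits/symbol
Minimum bits = H × n = 2.1441 × 2723
= 5838.43 bits


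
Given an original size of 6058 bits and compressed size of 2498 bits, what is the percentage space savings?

Space savings = (1 - Compressed/Original) × 100%
= (1 - 2498/6058) × 100%
= 58.77%


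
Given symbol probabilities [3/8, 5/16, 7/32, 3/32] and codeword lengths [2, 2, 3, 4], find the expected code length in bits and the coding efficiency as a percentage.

Average length L = Σ p_i × l_i = 2.4062 bits
Entropy H = 1.8548 bits
Efficiency η = H/L × 100% = 77.08%


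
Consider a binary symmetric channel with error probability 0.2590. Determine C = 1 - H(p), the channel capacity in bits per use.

For BSC with error probability p:
C = 1 - H(p) where H(p) is binary entropy
H(0.2590) = -0.2590 × log₂(0.2590) - 0.7410 × log₂(0.7410)
H(p) = 0.8252
C = 1 - 0.8252 = 0.1748 bits/use


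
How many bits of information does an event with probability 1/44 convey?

Information content I(x) = -log₂(p(x))
I = -log₂(1/44) = -log₂(0.0227)
I = 5.4594 bits


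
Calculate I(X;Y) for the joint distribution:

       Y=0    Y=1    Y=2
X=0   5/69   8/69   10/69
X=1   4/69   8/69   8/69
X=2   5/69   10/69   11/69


H(X) = 1.5768, H(Y) = 1.5231, H(X,Y) = 3.0982
I(X;Y) = H(X) + H(Y) - H(X,Y) = 0.0016 bits


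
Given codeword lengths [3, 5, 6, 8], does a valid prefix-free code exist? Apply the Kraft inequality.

Kraft inequality: Σ 2^(-l_i) ≤ 1 for prefix-free code
Calculating: 2^(-3) + 2^(-5) + 2^(-6) + 2^(-8)
= 0.125 + 0.03125 + 0.015625 + 0.00390625
= 0.1758
Since 0.1758 ≤ 1, prefix-free code exists


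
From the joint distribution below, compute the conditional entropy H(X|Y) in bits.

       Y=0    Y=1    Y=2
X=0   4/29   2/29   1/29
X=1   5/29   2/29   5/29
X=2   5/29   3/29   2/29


H(X|Y) = Σ_y p(y) H(X|Y=y)
  p(Y=0) = 14/29, H(X|Y=0) = 1.5774
  p(Y=1) = 7/29, H(X|Y=1) = 1.5567
  p(Y=2) = 8/29, H(X|Y=2) = 1.2988
H(X|Y) = 0.4828×1.5774 + 0.2414×1.5567 + 0.2759×1.2988 = 1.4955 bits


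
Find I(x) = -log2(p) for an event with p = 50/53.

Information content I(x) = -log₂(p(x))
I = -log₂(50/53) = -log₂(0.9434)
I = 0.0841 bits


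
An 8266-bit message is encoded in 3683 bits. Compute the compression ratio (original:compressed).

Compression ratio = Original / Compressed
= 8266 / 3683 = 2.24:1


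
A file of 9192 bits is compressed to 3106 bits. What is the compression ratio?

Compression ratio = Original / Compressed
= 9192 / 3106 = 2.96:1


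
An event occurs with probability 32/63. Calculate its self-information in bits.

Information content I(x) = -log₂(p(x))
I = -log₂(32/63) = -log₂(0.5079)
I = 0.9773 bits


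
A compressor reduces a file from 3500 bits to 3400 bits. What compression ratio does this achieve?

Compression ratio = Original / Compressed
= 3500 / 3400 = 1.03:1


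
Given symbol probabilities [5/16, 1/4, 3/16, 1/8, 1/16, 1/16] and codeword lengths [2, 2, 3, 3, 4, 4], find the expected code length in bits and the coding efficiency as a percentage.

Average length L = Σ p_i × l_i = 2.5625 bits
Entropy H = 2.3522 bits
Efficiency η = H/L × 100% = 91.79%


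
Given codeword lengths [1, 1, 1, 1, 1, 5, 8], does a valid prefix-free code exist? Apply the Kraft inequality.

Kraft inequality: Σ 2^(-l_i) ≤ 1 for prefix-free code
Calculating: 2^(-1) + 2^(-1) + 2^(-1) + 2^(-1) + 2^(-1) + 2^(-5) + 2^(-8)
= 0.5 + 0.5 + 0.5 + 0.5 + 0.5 + 0.03125 + 0.00390625
= 2.5352
Since 2.5352 > 1, prefix-free code does not exist


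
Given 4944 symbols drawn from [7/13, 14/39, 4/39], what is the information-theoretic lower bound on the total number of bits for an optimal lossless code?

Entropy H = 1.3484 bits/symbol
Minimum bits = H × n = 1.3484 × 4944
= 6666.67 bits
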